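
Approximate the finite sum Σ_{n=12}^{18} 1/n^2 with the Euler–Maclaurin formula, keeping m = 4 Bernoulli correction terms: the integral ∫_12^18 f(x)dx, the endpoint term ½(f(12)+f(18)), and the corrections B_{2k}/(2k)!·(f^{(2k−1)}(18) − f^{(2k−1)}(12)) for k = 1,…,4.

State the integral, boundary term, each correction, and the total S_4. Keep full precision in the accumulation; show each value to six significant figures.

S_4 ≈ 0.0328610

Integral: ∫_12^18 1/x^2 dx = 0.0277778.
Endpoint term: (f(12) + f(18))/2 = (0.00694444 + 0.00308642)/2 = 0.00501543.
Integral + boundary = 0.0327932.
Correction k=1: B_{2}/2! · (f^{(1)}(18) − f^{(1)}(12)) = 1/12 · (-0.000342936 − (-0.00115741)) = 6.78727e-05.
Partial sum through k=1: 0.0328611.
Correction k=2: B_{4}/4! · (f^{(3)}(18) − f^{(3)}(12)) = −1/720 · (-1.27013e-05 − (-9.64506e-05)) = -1.16318e-07.
Partial sum through k=2: 0.0328610.
Correction k=3: B_{6}/6! · (f^{(5)}(18) − f^{(5)}(12)) = 1/30240 · (-1.17605e-06 − (-2.00939e-05)) = 6.25590e-10.
Partial sum through k=3: 0.0328610.
Correction k=4: B_{8}/8! · (f^{(7)}(18) − f^{(7)}(12)) = −1/1209600 · (-2.03268e-07 − (-7.81429e-06)) = -6.29218e-12.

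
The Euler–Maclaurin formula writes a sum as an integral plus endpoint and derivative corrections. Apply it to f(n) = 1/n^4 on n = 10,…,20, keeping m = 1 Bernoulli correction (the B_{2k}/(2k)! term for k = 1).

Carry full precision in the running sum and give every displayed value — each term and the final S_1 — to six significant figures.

S_1 ≈ 0.000348021

The integral term ∫_10^20 1/x^4 dx = 0.000291667.
Boundary: ½(f(10) + f(20)) = ½(0.000100000 + 6.25000e-06) = 5.31250e-05.
Running total after boundary: 0.000344792.
k=1: B_{2}/(2)! × [f^{(1)}(20) − f^{(1)}(10)] = 1/12 × (-1.25000e-06 − (-4.00000e-05)) = 3.22917e-06.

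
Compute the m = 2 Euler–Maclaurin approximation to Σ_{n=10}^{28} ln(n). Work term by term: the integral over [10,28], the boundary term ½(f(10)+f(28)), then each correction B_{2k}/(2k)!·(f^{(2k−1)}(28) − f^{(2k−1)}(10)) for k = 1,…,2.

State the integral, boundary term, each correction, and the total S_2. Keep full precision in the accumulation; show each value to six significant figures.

S_2 ≈ 55.0879

Integral: ∫_10^28 ln(x) dx = 52.2759.
½[f(10) + f(28)] = ½[2.30259 + 3.33220] = 2.81739.
Integral + boundary = 55.0933.
k=1: B_{2}/(2)! × [f^{(1)}(28) − f^{(1)}(10)] = 1/12 × (0.0357143 − 0.100000) = -0.00535714.
After k=1: 55.0879.
k=2: B_{4}/(4)! × [f^{(3)}(28) − f^{(3)}(10)] = −1/720 × (9.11079e-05 − 0.00200000) = 2.65124e-06.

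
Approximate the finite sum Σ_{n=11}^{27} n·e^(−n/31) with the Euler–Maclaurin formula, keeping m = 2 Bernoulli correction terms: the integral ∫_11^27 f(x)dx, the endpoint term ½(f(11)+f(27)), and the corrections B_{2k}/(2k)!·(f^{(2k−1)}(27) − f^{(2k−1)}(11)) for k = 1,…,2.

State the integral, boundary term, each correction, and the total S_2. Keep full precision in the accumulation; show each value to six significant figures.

S_2 ≈ 170.003

Integral: ∫_11^27 x·e^(−x/31) dx = 160.529.
Endpoint term: (f(11) + f(27))/2 = (7.71415 + 11.3008)/2 = 9.50745.
So far: 170.036.
Correction k=1: B_{2}/2! · (f^{(1)}(27) − f^{(1)}(11)) = 1/12 · (0.0540060 − 0.452443) = -0.0332031.
Running total after k=1: 170.003.
Correction k=2: B_{4}/4! · (f^{(3)}(27) − f^{(3)}(11)) = −1/720 · (0.000927262 − 0.00193030) = 1.39311e-06.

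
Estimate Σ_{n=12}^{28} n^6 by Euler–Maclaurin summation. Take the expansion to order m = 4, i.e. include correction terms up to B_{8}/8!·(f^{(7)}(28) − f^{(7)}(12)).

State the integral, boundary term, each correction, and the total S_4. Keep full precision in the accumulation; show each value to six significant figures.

S_4 ≈ 2.17336e+09

The integral term ∫_12^28 x^6 dx = 1.92244e+09.
½[f(12) + f(28)] = ½[2.98598e+06 + 4.81890e+08] = 2.42438e+08.
Running total after boundary: 2.16488e+09.
Correction k=1: B_{2}/2! · (f^{(1)}(28) − f^{(1)}(12)) = 1/12 · (1.03262e+08 − 1.49299e+06) = 8.48077e+06.
Partial sum through k=1: 2.17336e+09.
Correction k=2: B_{4}/4! · (f^{(3)}(28) − f^{(3)}(12)) = −1/720 · (2.63424e+06 − 207360) = -3370.67.
Partial sum through k=2: 2.17336e+09.
Correction k=3: B_{6}/6! · (f^{(5)}(28) − f^{(5)}(12)) = 1/30240 · (20160.0 − 8640.00) = 0.380952.
Partial sum through k=3: 2.17336e+09.
Correction k=4: B_{8}/8! · (f^{(7)}(28) − f^{(7)}(12)) = −1/1209600 · (0.00000 − 0.00000) = 0.00000.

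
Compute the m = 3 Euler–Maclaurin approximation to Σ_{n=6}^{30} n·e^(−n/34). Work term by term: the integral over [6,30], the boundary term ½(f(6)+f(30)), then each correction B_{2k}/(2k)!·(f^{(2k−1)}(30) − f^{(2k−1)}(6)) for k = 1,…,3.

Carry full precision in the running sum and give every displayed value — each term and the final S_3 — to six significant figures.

S_3 ≈ 248.206

∫_6^30 x·e^(−x/34) dx evaluates to 239.537.
Boundary: ½(f(6) + f(30)) = ½(5.02934 + 12.4142) = 8.72179.
Running total after boundary: 248.259.
k=1: B_{2}/(2)! × [f^{(1)}(30) − f^{(1)}(6)] = 1/12 × (0.0486833 − 0.690302) = -0.0534682.
After k=1: 248.206.
k=2: B_{4}/(4)! × [f^{(3)}(30) − f^{(3)}(6)] = −1/720 × (0.000758045 − 0.00204736) = 1.79072e-06.
After k=2: 248.206.
k=3: B_{6}/(6)! × [f^{(5)}(30) − f^{(5)}(6)] = 1/30240 × (1.27507e-06 − 3.02558e-06) = -5.78875e-11.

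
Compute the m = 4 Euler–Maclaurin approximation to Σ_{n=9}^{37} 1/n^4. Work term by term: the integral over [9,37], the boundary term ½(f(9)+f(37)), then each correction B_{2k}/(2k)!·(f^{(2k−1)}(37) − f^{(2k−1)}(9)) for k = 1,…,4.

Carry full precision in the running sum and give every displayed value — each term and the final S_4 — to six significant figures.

Integral: ∫_9^37 1/x^4 dx = 0.000450667.
Endpoint term: (f(9) + f(37))/2 = (0.000152416 + 5.33572e-07)/2 = 7.64747e-05.
Running total after boundary: 0.000527141.
Correction k=1: B_{2}/2! · (f^{(1)}(37) − f^{(1)}(9)) = 1/12 · (-5.76835e-08 − (-6.77404e-05)) = 5.64022e-06.
Running total after k=1: 0.000532782.
Correction k=2: B_{4}/4! · (f^{(3)}(37) − f^{(3)}(9)) = −1/720 · (-1.26406e-09 − (-2.50890e-05)) = -3.48441e-08.
Running total after k=2: 0.000532747.
Correction k=3: B_{6}/6! · (f^{(5)}(37) − f^{(5)}(9)) = 1/30240 · (-5.17075e-11 − (-1.73455e-05)) = 5.73593e-10.
Running total after k=3: 0.000532747.
Correction k=4: B_{8}/8! · (f^{(7)}(37) − f^{(7)}(9)) = −1/1209600 · (-3.39933e-12 − (-1.92728e-05)) = -1.59332e-11.

S_4 ≈ 0.000532747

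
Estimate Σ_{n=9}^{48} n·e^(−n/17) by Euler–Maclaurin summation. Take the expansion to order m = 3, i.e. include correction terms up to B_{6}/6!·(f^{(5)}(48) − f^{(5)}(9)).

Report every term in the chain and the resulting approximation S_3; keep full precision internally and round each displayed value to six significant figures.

The integral term ∫_9^48 x·e^(−x/17) dx = 194.684.
Boundary: ½(f(9) + f(48)) = ½(5.30056 + 2.85101) = 4.07578.
Running total after boundary: 198.760.
k=1: B_{2}/(2)! × [f^{(1)}(48) − f^{(1)}(9)] = 1/12 × (-0.108310 − 0.277154) = -0.0321220.
Partial sum through k=1: 198.728.
k=2: B_{4}/(4)! × [f^{(3)}(48) − f^{(3)}(9)] = −1/720 × (3.62686e-05 − 0.00503480) = 6.94240e-06.
Partial sum through k=2: 198.728.
k=3: B_{6}/(6)! × [f^{(5)}(48) − f^{(5)}(9)] = 1/30240 × (1.54780e-06 − 3.15245e-05) = -9.91294e-10.

S_3 ≈ 198.728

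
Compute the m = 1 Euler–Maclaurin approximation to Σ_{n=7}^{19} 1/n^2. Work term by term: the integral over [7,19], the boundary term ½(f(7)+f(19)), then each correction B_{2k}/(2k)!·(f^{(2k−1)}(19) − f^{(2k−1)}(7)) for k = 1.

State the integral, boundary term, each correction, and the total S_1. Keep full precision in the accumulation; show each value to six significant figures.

S_1 ≈ 0.102276

The integral term ∫_7^19 1/x^2 dx = 0.0902256.
Endpoint term: (f(7) + f(19))/2 = (0.0204082 + 0.00277008)/2 = 0.0115891.
Integral + boundary = 0.101815.
Correction k=1: B_{2}/2! · (f^{(1)}(19) − f^{(1)}(7)) = 1/12 · (-0.000291588 − (-0.00583090)) = 0.000461610.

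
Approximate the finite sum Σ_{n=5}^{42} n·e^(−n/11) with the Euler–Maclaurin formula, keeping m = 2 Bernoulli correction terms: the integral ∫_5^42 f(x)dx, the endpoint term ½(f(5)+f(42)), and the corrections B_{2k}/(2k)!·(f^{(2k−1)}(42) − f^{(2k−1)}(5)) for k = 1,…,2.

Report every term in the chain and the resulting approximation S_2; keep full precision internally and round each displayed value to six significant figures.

S_2 ≈ 100.921

Integral: ∫_5^42 x·e^(−x/11) dx = 98.9064.
Endpoint term: (f(5) + f(42))/2 = (3.17368 + 0.922644)/2 = 2.04816.
Integral + boundary = 100.955.
k=1: B_{2}/(2)! × [f^{(1)}(42) − f^{(1)}(5)] = 1/12 × (-0.0619090 − 0.346220) = -0.0340107.
Running total after k=1: 100.921.
k=2: B_{4}/(4)! × [f^{(3)}(42) − f^{(3)}(5)] = −1/720 × (-0.000148542 − 0.0133528) = 1.87519e-05.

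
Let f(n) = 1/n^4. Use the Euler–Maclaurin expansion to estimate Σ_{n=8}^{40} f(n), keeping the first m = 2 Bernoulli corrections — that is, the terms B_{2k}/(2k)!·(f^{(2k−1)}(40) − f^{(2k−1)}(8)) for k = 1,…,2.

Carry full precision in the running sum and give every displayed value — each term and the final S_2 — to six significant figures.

S_2 ≈ 0.000778189

The integral term ∫_8^40 1/x^4 dx = 0.000645833.
Boundary: ½(f(8) + f(40)) = ½(0.000244141 + 3.90625e-07) = 0.000122266.
Running total after boundary: 0.000768099.
Correction k=1: B_{2}/2! · (f^{(1)}(40) − f^{(1)}(8)) = 1/12 · (-3.90625e-08 − (-0.000122070)) = 1.01693e-05.
Running total after k=1: 0.000778268.
Correction k=2: B_{4}/4! · (f^{(3)}(40) − f^{(3)}(8)) = −1/720 · (-7.32422e-10 − (-5.72205e-05)) = -7.94718e-08.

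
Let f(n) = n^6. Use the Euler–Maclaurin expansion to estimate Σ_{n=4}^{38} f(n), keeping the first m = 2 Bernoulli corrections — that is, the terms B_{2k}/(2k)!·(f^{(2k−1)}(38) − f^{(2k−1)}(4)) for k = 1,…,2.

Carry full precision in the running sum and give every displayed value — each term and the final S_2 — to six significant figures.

∫_4^38 x^6 dx evaluates to 1.63451e+10.
Boundary: ½(f(4) + f(38)) = ½(4096.00 + 3.01094e+09) = 1.50547e+09.
Running total after boundary: 1.78506e+10.
Order-1 term: 1/12 · (4.75411e+08 − 6144.00) = 3.96171e+07.
Running total after k=1: 1.78902e+10.
Order-2 term: −1/720 · (6.58464e+06 − 7680.00) = -9134.67.

S_2 ≈ 1.78902e+10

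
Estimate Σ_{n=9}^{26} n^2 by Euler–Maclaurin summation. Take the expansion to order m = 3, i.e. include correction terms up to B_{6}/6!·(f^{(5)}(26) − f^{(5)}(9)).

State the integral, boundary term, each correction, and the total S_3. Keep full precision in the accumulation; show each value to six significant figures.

The integral term ∫_9^26 x^2 dx = 5615.67.
Endpoint term: (f(9) + f(26))/2 = (81.0000 + 676.000)/2 = 378.500.
Integral + boundary = 5994.17.
Correction k=1: B_{2}/2! · (f^{(1)}(26) − f^{(1)}(9)) = 1/12 · (52.0000 − 18.0000) = 2.83333.
Running total after k=1: 5997.00.
Correction k=2: B_{4}/4! · (f^{(3)}(26) − f^{(3)}(9)) = −1/720 · (0.00000 − 0.00000) = 0.00000.
Running total after k=2: 5997.00.
Correction k=3: B_{6}/6! · (f^{(5)}(26) − f^{(5)}(9)) = 1/30240 · (0.00000 − 0.00000) = 0.00000.

S_3 ≈ 5997.00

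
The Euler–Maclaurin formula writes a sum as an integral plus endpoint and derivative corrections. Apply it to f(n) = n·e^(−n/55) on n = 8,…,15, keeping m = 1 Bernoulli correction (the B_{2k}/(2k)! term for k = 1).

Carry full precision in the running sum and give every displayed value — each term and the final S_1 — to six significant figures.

Integral: ∫_8^15 x·e^(−x/55) dx = 64.9337.
½[f(8) + f(15)] = ½[6.91703 + 11.4195] = 9.16827.
Running total after boundary: 74.1019.
Order-1 term: 1/12 · (0.553673 − 0.738865) = -0.0154327.

S_1 ≈ 74.0865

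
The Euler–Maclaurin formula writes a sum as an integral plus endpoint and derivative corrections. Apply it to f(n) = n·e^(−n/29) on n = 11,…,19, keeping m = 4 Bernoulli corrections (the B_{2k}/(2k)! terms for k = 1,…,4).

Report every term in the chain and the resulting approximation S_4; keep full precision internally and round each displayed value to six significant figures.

S_4 ≈ 79.5650

The integral term ∫_11^19 x·e^(−x/29) dx = 70.8878.
Endpoint term: (f(11) + f(19))/2 = (7.52767 + 9.86770)/2 = 8.69768.
Running total after boundary: 79.5855.
k=1: B_{2}/(2)! × [f^{(1)}(19) − f^{(1)}(11)] = 1/12 × (0.179087 − 0.424759) = -0.0204726.
After k=1: 79.5650.
k=2: B_{4}/(4)! × [f^{(3)}(19) − f^{(3)}(11)] = −1/720 × (0.00144803 − 0.00213249) = 9.50642e-07.
After k=2: 79.5650.
k=3: B_{6}/(6)! × [f^{(5)}(19) − f^{(5)}(11)] = 1/30240 × (3.19038e-06 − 4.47077e-06) = -4.23409e-11.
After k=3: 79.5650.
k=4: B_{8}/(8)! × [f^{(7)}(19) − f^{(7)}(11)] = −1/1209600 × (5.53980e-09 − 7.61698e-09) = 1.71725e-15.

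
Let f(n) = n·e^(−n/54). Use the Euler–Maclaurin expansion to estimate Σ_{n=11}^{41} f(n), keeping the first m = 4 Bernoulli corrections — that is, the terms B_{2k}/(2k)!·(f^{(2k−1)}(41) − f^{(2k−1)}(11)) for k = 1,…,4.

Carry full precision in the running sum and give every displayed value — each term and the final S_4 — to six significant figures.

∫_11^41 x·e^(−x/54) dx evaluates to 462.215.
½[f(11) + f(41)] = ½[8.97274 + 19.1885] = 14.0806.
So far: 476.295.
Correction k=1: B_{2}/2! · (f^{(1)}(41) − f^{(1)}(11)) = 1/12 · (0.112670 − 0.649542) = -0.0447394.
Partial sum through k=1: 476.250.
Correction k=2: B_{4}/4! · (f^{(3)}(41) − f^{(3)}(11)) = −1/720 · (0.000359635 − 0.000782219) = 5.86922e-07.
Partial sum through k=2: 476.250.
Correction k=3: B_{6}/6! · (f^{(5)}(41) − f^{(5)}(11)) = 1/30240 · (2.33413e-07 − 4.60112e-07) = -7.49667e-12.
Partial sum through k=3: 476.250.
Correction k=4: B_{8}/8! · (f^{(7)}(41) − f^{(7)}(11)) = −1/1209600 · (1.17796e-10 − 2.23585e-10) = 8.74575e-17.

S_4 ≈ 476.250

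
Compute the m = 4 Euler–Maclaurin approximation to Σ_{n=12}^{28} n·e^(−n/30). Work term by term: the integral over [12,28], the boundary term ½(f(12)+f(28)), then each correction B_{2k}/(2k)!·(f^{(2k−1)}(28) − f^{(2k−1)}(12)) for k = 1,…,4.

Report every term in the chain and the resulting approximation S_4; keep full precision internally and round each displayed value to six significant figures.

S_4 ≈ 169.860

∫_12^28 x·e^(−x/30) dx evaluates to 160.364.
Boundary: ½(f(12) + f(28)) = ½(8.04384 + 11.0107) = 9.52729.
Integral + boundary = 169.892.
Correction k=1: B_{2}/2! · (f^{(1)}(28) − f^{(1)}(12)) = 1/12 · (0.0262160 − 0.402192) = -0.0313313.
Partial sum through k=1: 169.860.
Correction k=2: B_{4}/4! · (f^{(3)}(28) − f^{(3)}(12)) = −1/720 · (0.000902997 − 0.00193648) = 1.43539e-06.
Partial sum through k=2: 169.860.
Correction k=3: B_{6}/6! · (f^{(5)}(28) − f^{(5)}(12)) = 1/30240 · (1.97429e-06 − 3.80676e-06) = -6.05972e-11.
Partial sum through k=3: 169.860.
Correction k=4: B_{8}/8! · (f^{(7)}(28) − f^{(7)}(12)) = −1/1209600 · (3.27251e-09 − 6.06874e-09) = 2.31170e-15.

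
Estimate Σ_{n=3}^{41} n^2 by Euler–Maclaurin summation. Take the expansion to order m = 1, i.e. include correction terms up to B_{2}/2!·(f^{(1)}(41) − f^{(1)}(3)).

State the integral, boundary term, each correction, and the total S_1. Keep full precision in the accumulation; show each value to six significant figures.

Integral: ∫_3^41 x^2 dx = 22964.7.
Endpoint term: (f(3) + f(41))/2 = (9.00000 + 1681.00)/2 = 845.000.
Running total after boundary: 23809.7.
k=1: B_{2}/(2)! × [f^{(1)}(41) − f^{(1)}(3)] = 1/12 × (82.0000 − 6.00000) = 6.33333.

S_1 ≈ 23816.0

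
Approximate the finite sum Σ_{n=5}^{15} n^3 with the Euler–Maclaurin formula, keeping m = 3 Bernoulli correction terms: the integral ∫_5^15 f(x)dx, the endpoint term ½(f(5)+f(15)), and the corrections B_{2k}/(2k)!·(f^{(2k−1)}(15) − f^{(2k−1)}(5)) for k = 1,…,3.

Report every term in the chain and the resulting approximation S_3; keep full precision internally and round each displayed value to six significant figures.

Integral: ∫_5^15 x^3 dx = 12500.0.
Endpoint term: (f(5) + f(15))/2 = (125.000 + 3375.00)/2 = 1750.00.
Running total after boundary: 14250.0.
Order-1 term: 1/12 · (675.000 − 75.0000) = 50.0000.
Partial sum through k=1: 14300.0.
Order-2 term: −1/720 · (6.00000 − 6.00000) = 0.00000.
Partial sum through k=2: 14300.0.
Order-3 term: 1/30240 · (0.00000 − 0.00000) = 0.00000.

S_3 ≈ 14300.0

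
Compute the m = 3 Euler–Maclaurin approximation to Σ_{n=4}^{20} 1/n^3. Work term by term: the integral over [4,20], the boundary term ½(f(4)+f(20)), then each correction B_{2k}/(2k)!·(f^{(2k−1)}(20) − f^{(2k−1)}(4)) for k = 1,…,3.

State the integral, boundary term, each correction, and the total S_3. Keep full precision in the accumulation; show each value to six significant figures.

S_3 ≈ 0.0388309

Integral: ∫_4^20 1/x^3 dx = 0.0300000.
Endpoint term: (f(4) + f(20))/2 = (0.0156250 + 0.000125000)/2 = 0.00787500.
Integral + boundary = 0.0378750.
Order-1 term: 1/12 · (-1.87500e-05 − (-0.0117188)) = 0.000975000.
Running total after k=1: 0.0388500.
Order-2 term: −1/720 · (-9.37500e-07 − (-0.0146484)) = -2.03437e-05.
Running total after k=2: 0.0388297.
Order-3 term: 1/30240 · (-9.84375e-08 − (-0.0384521)) = 1.27156e-06.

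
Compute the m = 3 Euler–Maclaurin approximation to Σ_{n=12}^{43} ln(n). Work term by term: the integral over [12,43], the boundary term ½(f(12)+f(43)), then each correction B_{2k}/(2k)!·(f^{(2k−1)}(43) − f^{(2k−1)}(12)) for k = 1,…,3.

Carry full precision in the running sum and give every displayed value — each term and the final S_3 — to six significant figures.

S_3 ≈ 104.031

Integral: ∫_12^43 ln(x) dx = 100.913.
Endpoint term: (f(12) + f(43))/2 = (2.48491 + 3.76120)/2 = 3.12305.
Running total after boundary: 104.036.
Correction k=1: B_{2}/2! · (f^{(1)}(43) − f^{(1)}(12)) = 1/12 · (0.0232558 − 0.0833333) = -0.00500646.
After k=1: 104.031.
Correction k=2: B_{4}/4! · (f^{(3)}(43) − f^{(3)}(12)) = −1/720 · (2.51550e-05 − 0.00115741) = 1.57257e-06.
After k=2: 104.031.
Correction k=3: B_{6}/6! · (f^{(5)}(43) − f^{(5)}(12)) = 1/30240 · (1.63256e-07 − 9.64506e-05) = -3.18411e-09.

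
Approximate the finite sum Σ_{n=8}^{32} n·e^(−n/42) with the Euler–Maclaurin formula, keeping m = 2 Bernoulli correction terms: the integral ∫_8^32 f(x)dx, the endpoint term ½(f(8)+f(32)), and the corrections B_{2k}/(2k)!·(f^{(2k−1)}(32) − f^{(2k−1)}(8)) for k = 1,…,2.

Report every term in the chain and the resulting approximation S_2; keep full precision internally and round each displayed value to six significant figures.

S_2 ≈ 295.774

∫_8^32 x·e^(−x/42) dx evaluates to 285.046.
Boundary: ½(f(8) + f(32)) = ½(6.61252 + 14.9368) = 10.7747.
Running total after boundary: 295.821.
k=1: B_{2}/(2)! × [f^{(1)}(32) − f^{(1)}(8)] = 1/12 × (0.111137 − 0.669124) = -0.0464989.
Partial sum through k=1: 295.774.
k=2: B_{4}/(4)! × [f^{(3)}(32) − f^{(3)}(8)] = −1/720 × (0.000592228 − 0.00131647) = 1.00589e-06.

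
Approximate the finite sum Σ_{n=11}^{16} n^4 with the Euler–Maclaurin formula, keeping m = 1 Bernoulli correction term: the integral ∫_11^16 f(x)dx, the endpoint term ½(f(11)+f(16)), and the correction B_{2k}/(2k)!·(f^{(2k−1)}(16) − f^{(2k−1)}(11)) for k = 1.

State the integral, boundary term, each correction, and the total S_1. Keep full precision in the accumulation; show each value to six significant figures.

Integral: ∫_11^16 x^4 dx = 177505.
½[f(11) + f(16)] = ½[14641.0 + 65536.0] = 40088.5.
So far: 217594.
Correction k=1: B_{2}/2! · (f^{(1)}(16) − f^{(1)}(11)) = 1/12 · (16384.0 − 5324.00) = 921.667.

S_1 ≈ 218515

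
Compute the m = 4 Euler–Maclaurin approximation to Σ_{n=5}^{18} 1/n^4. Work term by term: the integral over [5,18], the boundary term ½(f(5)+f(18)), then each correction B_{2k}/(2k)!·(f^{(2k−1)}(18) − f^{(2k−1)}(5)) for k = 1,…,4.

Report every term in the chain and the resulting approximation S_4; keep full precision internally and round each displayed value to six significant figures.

Integral: ∫_5^18 1/x^4 dx = 0.00260951.
Endpoint term: (f(5) + f(18))/2 = (0.00160000 + 9.52599e-06)/2 = 0.000804763.
So far: 0.00341427.
k=1: B_{2}/(2)! × [f^{(1)}(18) − f^{(1)}(5)] = 1/12 × (-2.11689e-06 − (-0.00128000)) = 0.000106490.
After k=1: 0.00352076.
k=2: B_{4}/(4)! × [f^{(3)}(18) − f^{(3)}(5)] = −1/720 × (-1.96008e-07 − (-0.00153600)) = -2.13306e-06.
After k=2: 0.00351863.
k=3: B_{6}/(6)! × [f^{(5)}(18) − f^{(5)}(5)] = 1/30240 × (-3.38779e-08 − (-0.00344064)) = 1.13777e-07.
After k=3: 0.00351874.
k=4: B_{8}/(8)! × [f^{(7)}(18) − f^{(7)}(5)] = −1/1209600 × (-9.41053e-09 − (-0.0123863)) = -1.02400e-08.

S_4 ≈ 0.00351873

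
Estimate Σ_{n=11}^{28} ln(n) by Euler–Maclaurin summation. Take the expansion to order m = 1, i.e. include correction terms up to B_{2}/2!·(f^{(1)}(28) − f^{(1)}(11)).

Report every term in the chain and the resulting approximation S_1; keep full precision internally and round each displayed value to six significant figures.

Integral: ∫_11^28 ln(x) dx = 49.9249.
Boundary: ½(f(11) + f(28)) = ½(2.39790 + 3.33220) = 2.86505.
Running total after boundary: 52.7899.
k=1: B_{2}/(2)! × [f^{(1)}(28) − f^{(1)}(11)] = 1/12 × (0.0357143 − 0.0909091) = -0.00459957.

S_1 ≈ 52.7853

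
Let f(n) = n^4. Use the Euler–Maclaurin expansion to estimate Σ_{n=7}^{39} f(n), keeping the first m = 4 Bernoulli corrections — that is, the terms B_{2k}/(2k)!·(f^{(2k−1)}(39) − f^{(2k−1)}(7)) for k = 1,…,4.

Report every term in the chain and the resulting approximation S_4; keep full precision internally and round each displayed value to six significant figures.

S_4 ≈ 1.92191e+07

Integral: ∫_7^39 x^4 dx = 1.80415e+07.
Endpoint term: (f(7) + f(39))/2 = (2401.00 + 2.31344e+06)/2 = 1.15792e+06.
Running total after boundary: 1.91994e+07.
Order-1 term: 1/12 · (237276 − 1372.00) = 19658.7.
Running total after k=1: 1.92191e+07.
Order-2 term: −1/720 · (936.000 − 168.000) = -1.06667.
Running total after k=2: 1.92191e+07.
Order-3 term: 1/30240 · (0.00000 − 0.00000) = 0.00000.
Running total after k=3: 1.92191e+07.
Order-4 term: −1/1209600 · (0.00000 − 0.00000) = 0.00000.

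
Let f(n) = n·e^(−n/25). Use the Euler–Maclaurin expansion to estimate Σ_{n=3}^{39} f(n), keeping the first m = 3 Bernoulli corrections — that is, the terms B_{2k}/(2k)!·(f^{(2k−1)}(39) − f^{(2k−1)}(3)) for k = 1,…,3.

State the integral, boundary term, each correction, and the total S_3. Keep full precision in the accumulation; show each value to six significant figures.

Integral: ∫_3^39 x·e^(−x/25) dx = 284.627.
Boundary: ½(f(3) + f(39)) = ½(2.66076 + 8.19531) = 5.42803.
Integral + boundary = 290.055.
k=1: B_{2}/(2)! × [f^{(1)}(39) − f^{(1)}(3)] = 1/12 × (-0.117676 − 0.780490) = -0.0748472.
After k=1: 289.980.
k=2: B_{4}/(4)! × [f^{(3)}(39) − f^{(3)}(3)] = −1/720 × (0.000484154 − 0.00408693) = 5.00386e-06.
After k=2: 289.980.
k=3: B_{6}/(6)! × [f^{(5)}(39) − f^{(5)}(3)] = 1/30240 × (1.85054e-06 − 1.10801e-05) = -3.05211e-10.

S_3 ≈ 289.980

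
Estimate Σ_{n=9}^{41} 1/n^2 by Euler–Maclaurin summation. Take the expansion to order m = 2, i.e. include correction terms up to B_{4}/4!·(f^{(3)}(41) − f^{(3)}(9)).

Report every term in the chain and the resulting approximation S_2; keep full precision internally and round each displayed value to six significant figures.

The integral term ∫_9^41 1/x^2 dx = 0.0867209.
Endpoint term: (f(9) + f(41))/2 = (0.0123457 + 0.000594884)/2 = 0.00647028.
Integral + boundary = 0.0931911.
Correction k=1: B_{2}/2! · (f^{(1)}(41) − f^{(1)}(9)) = 1/12 · (-2.90187e-05 − (-0.00274348)) = 0.000226205.
Partial sum through k=1: 0.0934174.
Correction k=2: B_{4}/4! · (f^{(3)}(41) − f^{(3)}(9)) = −1/720 · (-2.07153e-07 − (-0.000406442)) = -5.64215e-07.

S_2 ≈ 0.0934168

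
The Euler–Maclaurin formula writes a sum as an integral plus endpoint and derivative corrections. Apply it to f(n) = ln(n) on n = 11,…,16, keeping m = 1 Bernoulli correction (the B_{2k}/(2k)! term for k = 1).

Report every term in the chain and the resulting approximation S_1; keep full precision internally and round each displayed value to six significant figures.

The integral term ∫_11^16 ln(x) dx = 12.9846.
Endpoint term: (f(11) + f(16))/2 = (2.39790 + 2.77259)/2 = 2.58524.
Running total after boundary: 15.5698.
k=1: B_{2}/(2)! × [f^{(1)}(16) − f^{(1)}(11)] = 1/12 × (0.0625000 − 0.0909091) = -0.00236742.

S_1 ≈ 15.5674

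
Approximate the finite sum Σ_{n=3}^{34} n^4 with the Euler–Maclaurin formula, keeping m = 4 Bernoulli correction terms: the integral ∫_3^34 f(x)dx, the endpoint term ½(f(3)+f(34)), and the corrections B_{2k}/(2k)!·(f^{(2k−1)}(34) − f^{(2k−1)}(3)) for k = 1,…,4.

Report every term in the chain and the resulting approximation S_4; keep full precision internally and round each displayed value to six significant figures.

S_4 ≈ 9.76834e+06

∫_3^34 x^4 dx evaluates to 9.08704e+06.
Endpoint term: (f(3) + f(34))/2 = (81.0000 + 1.33634e+06)/2 = 668208.
So far: 9.75524e+06.
k=1: B_{2}/(2)! × [f^{(1)}(34) − f^{(1)}(3)] = 1/12 × (157216 − 108.000) = 13092.3.
Running total after k=1: 9.76834e+06.
k=2: B_{4}/(4)! × [f^{(3)}(34) − f^{(3)}(3)] = −1/720 × (816.000 − 72.0000) = -1.03333.
Running total after k=2: 9.76834e+06.
k=3: B_{6}/(6)! × [f^{(5)}(34) − f^{(5)}(3)] = 1/30240 × (0.00000 − 0.00000) = 0.00000.
Running total after k=3: 9.76834e+06.
k=4: B_{8}/(8)! × [f^{(7)}(34) − f^{(7)}(3)] = −1/1209600 × (0.00000 − 0.00000) = 0.00000.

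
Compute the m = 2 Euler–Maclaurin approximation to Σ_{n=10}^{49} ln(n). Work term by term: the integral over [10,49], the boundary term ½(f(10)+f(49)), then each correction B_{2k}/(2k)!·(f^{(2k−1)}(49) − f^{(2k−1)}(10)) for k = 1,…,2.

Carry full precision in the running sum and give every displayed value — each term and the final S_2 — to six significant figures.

S_2 ≈ 131.764

∫_10^49 ln(x) dx evaluates to 128.673.
½[f(10) + f(49)] = ½[2.30259 + 3.89182] = 3.09720.
So far: 131.771.
Order-1 term: 1/12 · (0.0204082 − 0.100000) = -0.00663265.
Running total after k=1: 131.764.
Order-2 term: −1/720 · (1.69997e-05 − 0.00200000) = 2.75417e-06.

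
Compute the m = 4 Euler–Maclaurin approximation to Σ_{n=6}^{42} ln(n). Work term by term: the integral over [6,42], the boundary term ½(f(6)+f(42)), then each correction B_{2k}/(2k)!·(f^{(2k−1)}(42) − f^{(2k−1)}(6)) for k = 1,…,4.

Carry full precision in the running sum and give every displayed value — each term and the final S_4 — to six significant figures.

The integral term ∫_6^42 ln(x) dx = 110.232.
Endpoint term: (f(6) + f(42))/2 = (1.79176 + 3.73767)/2 = 2.76471.
Integral + boundary = 112.996.
Order-1 term: 1/12 · (0.0238095 − 0.166667) = -0.0119048.
Partial sum through k=1: 112.984.
Order-2 term: −1/720 · (2.69949e-05 − 0.00925926) = 1.28226e-05.
Partial sum through k=2: 112.984.
Order-3 term: 1/30240 · (1.83639e-07 − 0.00308642) = -1.02058e-07.
Partial sum through k=3: 112.984.
Order-4 term: −1/1209600 · (3.12311e-09 − 0.00257202) = 2.12633e-09.

S_4 ≈ 112.984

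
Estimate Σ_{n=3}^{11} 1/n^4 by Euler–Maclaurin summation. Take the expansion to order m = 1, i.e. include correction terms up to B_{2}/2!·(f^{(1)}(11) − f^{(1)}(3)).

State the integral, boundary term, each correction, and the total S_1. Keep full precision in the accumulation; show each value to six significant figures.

The integral term ∫_3^11 1/x^4 dx = 0.0120952.
Boundary: ½(f(3) + f(11)) = ½(0.0123457 + 6.83013e-05) = 0.00620699.
Integral + boundary = 0.0183022.
Order-1 term: 1/12 · (-2.48369e-05 − (-0.0164609)) = 0.00136967.

S_1 ≈ 0.0196719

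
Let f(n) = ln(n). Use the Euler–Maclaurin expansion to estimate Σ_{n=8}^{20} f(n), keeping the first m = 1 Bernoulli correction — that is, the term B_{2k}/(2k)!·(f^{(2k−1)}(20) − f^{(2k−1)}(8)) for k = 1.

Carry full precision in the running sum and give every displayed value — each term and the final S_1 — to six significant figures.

Integral: ∫_8^20 ln(x) dx = 31.2791.
½[f(8) + f(20)] = ½[2.07944 + 2.99573] = 2.53759.
Integral + boundary = 33.8167.
Correction k=1: B_{2}/2! · (f^{(1)}(20) − f^{(1)}(8)) = 1/12 · (0.0500000 − 0.125000) = -0.00625000.

S_1 ≈ 33.8105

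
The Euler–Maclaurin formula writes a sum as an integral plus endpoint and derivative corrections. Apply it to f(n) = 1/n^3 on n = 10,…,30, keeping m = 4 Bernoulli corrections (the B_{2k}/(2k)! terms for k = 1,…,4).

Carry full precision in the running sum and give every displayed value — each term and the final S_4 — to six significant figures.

Integral: ∫_10^30 1/x^3 dx = 0.00444444.
Endpoint term: (f(10) + f(30))/2 = (0.00100000 + 3.70370e-05)/2 = 0.000518519.
So far: 0.00496296.
Order-1 term: 1/12 · (-3.70370e-06 − (-0.000300000)) = 2.46914e-05.
Partial sum through k=1: 0.00498765.
Order-2 term: −1/720 · (-8.23045e-08 − (-6.00000e-05)) = -8.32190e-08.
Partial sum through k=2: 0.00498757.
Order-3 term: 1/30240 · (-3.84088e-09 − (-2.52000e-05)) = 8.33206e-10.
Partial sum through k=3: 0.00498757.
Order-4 term: −1/1209600 · (-3.07270e-10 − (-1.81440e-05)) = -1.49997e-11.

S_4 ≈ 0.00498757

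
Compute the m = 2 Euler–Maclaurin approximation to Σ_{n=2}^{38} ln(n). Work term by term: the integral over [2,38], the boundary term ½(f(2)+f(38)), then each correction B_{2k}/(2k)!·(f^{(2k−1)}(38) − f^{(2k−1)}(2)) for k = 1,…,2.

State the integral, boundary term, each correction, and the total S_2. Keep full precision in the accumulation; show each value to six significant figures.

S_2 ≈ 102.968

The integral term ∫_2^38 ln(x) dx = 100.842.
Endpoint term: (f(2) + f(38))/2 = (0.693147 + 3.63759)/2 = 2.16537.
Integral + boundary = 103.007.
k=1: B_{2}/(2)! × [f^{(1)}(38) − f^{(1)}(2)] = 1/12 × (0.0263158 − 0.500000) = -0.0394737.
Running total after k=1: 102.968.
k=2: B_{4}/(4)! × [f^{(3)}(38) − f^{(3)}(2)] = −1/720 × (3.64485e-05 − 0.250000) = 0.000347172.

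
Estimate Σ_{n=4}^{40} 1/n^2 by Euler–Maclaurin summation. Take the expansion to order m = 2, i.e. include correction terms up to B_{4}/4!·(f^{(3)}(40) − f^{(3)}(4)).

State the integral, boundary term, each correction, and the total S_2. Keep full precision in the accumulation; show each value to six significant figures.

∫_4^40 1/x^2 dx evaluates to 0.225000.
Endpoint term: (f(4) + f(40))/2 = (0.0625000 + 0.000625000)/2 = 0.0315625.
Running total after boundary: 0.256563.
Order-1 term: 1/12 · (-3.12500e-05 − (-0.0312500)) = 0.00260156.
After k=1: 0.259164.
Order-2 term: −1/720 · (-2.34375e-07 − (-0.0234375)) = -3.25518e-05.

S_2 ≈ 0.259132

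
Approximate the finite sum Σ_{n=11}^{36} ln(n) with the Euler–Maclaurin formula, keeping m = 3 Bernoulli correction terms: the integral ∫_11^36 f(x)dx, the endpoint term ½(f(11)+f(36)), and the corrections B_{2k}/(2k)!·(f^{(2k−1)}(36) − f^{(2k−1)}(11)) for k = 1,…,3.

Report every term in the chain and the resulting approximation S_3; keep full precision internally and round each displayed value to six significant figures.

S_3 ≈ 80.6153

Integral: ∫_11^36 ln(x) dx = 77.6298.
½[f(11) + f(36)] = ½[2.39790 + 3.58352] = 2.99071.
Running total after boundary: 80.6205.
k=1: B_{2}/(2)! × [f^{(1)}(36) − f^{(1)}(11)] = 1/12 × (0.0277778 − 0.0909091) = -0.00526094.
Running total after k=1: 80.6153.
k=2: B_{4}/(4)! × [f^{(3)}(36) − f^{(3)}(11)] = −1/720 × (4.28669e-05 − 0.00150263) = 2.02745e-06.
Running total after k=2: 80.6153.
k=3: B_{6}/(6)! × [f^{(5)}(36) − f^{(5)}(11)] = 1/30240 × (3.96916e-07 − 0.000149021) = -4.91482e-09.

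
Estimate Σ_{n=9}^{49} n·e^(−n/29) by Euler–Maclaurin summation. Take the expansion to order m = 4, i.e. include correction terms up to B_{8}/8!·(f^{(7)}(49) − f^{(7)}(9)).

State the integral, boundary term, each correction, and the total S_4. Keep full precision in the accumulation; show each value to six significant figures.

The integral term ∫_9^49 x·e^(−x/29) dx = 390.453.
Boundary: ½(f(9) + f(49)) = ½(6.59875 + 9.04457) = 7.82166.
So far: 398.274.
Correction k=1: B_{2}/2! · (f^{(1)}(49) − f^{(1)}(9)) = 1/12 · (-0.127299 − 0.505651) = -0.0527458.
After k=1: 398.222.
Correction k=2: B_{4}/4! · (f^{(3)}(49) − f^{(3)}(9)) = −1/720 · (0.000287595 − 0.00234487) = 2.85733e-06.
After k=2: 398.222.
Correction k=3: B_{6}/6! · (f^{(5)}(49) − f^{(5)}(9)) = 1/30240 · (8.63920e-07 − 4.86147e-06) = -1.32194e-10.
After k=3: 398.222.
Correction k=4: B_{8}/8! · (f^{(7)}(49) − f^{(7)}(9)) = −1/1209600 · (1.64788e-09 − 8.24584e-09) = 5.45466e-15.

S_4 ≈ 398.222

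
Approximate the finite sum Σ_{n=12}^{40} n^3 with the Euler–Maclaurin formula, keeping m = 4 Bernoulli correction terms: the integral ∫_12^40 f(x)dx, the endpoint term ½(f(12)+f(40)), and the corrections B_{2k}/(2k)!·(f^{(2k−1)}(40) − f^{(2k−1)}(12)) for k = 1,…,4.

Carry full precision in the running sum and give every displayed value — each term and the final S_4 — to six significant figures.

∫_12^40 x^3 dx evaluates to 634816.
Boundary: ½(f(12) + f(40)) = ½(1728.00 + 64000.0) = 32864.0.
So far: 667680.
k=1: B_{2}/(2)! × [f^{(1)}(40) − f^{(1)}(12)] = 1/12 × (4800.00 − 432.000) = 364.000.
After k=1: 668044.
k=2: B_{4}/(4)! × [f^{(3)}(40) − f^{(3)}(12)] = −1/720 × (6.00000 − 6.00000) = 0.00000.
After k=2: 668044.
k=3: B_{6}/(6)! × [f^{(5)}(40) − f^{(5)}(12)] = 1/30240 × (0.00000 − 0.00000) = 0.00000.
After k=3: 668044.
k=4: B_{8}/(8)! × [f^{(7)}(40) − f^{(7)}(12)] = −1/1209600 × (0.00000 − 0.00000) = 0.00000.

S_4 ≈ 668044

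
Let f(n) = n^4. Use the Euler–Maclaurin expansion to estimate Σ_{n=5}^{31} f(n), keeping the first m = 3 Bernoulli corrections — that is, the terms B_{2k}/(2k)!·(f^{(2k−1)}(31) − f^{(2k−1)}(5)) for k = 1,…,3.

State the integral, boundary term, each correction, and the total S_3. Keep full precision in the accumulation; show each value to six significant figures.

Integral: ∫_5^31 x^4 dx = 5.72521e+06.
Endpoint term: (f(5) + f(31))/2 = (625.000 + 923521)/2 = 462073.
So far: 6.18728e+06.
Order-1 term: 1/12 · (119164 − 500.000) = 9888.67.
Running total after k=1: 6.19717e+06.
Order-2 term: −1/720 · (744.000 − 120.000) = -0.866667.
Running total after k=2: 6.19717e+06.
Order-3 term: 1/30240 · (0.00000 − 0.00000) = 0.00000.

S_3 ≈ 6.19717e+06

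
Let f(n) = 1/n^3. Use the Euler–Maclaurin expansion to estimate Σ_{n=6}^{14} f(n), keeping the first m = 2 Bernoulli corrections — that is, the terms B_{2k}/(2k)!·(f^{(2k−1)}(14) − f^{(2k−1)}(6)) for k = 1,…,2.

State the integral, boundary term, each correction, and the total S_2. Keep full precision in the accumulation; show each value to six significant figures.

S_2 ≈ 0.0140195

Integral: ∫_6^14 1/x^3 dx = 0.0113379.
½[f(6) + f(14)] = ½[0.00462963 + 0.000364431] = 0.00249703.
Running total after boundary: 0.0138349.
Correction k=1: B_{2}/2! · (f^{(1)}(14) − f^{(1)}(6)) = 1/12 · (-7.80925e-05 − (-0.00231481)) = 0.000186394.
After k=1: 0.0140213.
Correction k=2: B_{4}/4! · (f^{(3)}(14) − f^{(3)}(6)) = −1/720 · (-7.96862e-06 − (-0.00128601)) = -1.77506e-06.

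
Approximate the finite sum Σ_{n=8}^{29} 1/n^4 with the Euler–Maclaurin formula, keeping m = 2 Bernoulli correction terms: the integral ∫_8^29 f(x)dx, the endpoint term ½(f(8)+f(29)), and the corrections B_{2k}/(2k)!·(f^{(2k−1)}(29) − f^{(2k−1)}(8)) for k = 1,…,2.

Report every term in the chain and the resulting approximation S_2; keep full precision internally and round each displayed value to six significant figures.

Integral: ∫_8^29 1/x^4 dx = 0.000637374.
Boundary: ½(f(8) + f(29)) = ½(0.000244141 + 1.41387e-06) = 0.000122777.
Running total after boundary: 0.000760152.
Order-1 term: 1/12 · (-1.95016e-07 − (-0.000122070)) = 1.01563e-05.
Running total after k=1: 0.000770308.
Order-2 term: −1/720 · (-6.95657e-09 − (-5.72205e-05)) = -7.94632e-08.

S_2 ≈ 0.000770228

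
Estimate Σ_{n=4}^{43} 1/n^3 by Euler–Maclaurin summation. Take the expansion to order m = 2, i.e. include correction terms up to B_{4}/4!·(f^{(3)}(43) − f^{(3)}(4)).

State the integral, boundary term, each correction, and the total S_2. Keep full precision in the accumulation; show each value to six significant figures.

The integral term ∫_4^43 1/x^3 dx = 0.0309796.
½[f(4) + f(43)] = ½[0.0156250 + 1.25775e-05] = 0.00781879.
So far: 0.0387984.
Order-1 term: 1/12 · (-8.77501e-07 − (-0.0117188)) = 0.000976489.
Partial sum through k=1: 0.0397749.
Order-2 term: −1/720 · (-9.49162e-09 − (-0.0146484)) = -2.03450e-05.

S_2 ≈ 0.0397545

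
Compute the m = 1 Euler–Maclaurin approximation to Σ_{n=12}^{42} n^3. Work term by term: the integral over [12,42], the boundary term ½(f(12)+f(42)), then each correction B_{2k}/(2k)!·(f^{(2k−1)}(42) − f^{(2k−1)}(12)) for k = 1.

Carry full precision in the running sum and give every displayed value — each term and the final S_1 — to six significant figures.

S_1 ≈ 811053

The integral term ∫_12^42 x^3 dx = 772740.
Endpoint term: (f(12) + f(42))/2 = (1728.00 + 74088.0)/2 = 37908.0.
So far: 810648.
Order-1 term: 1/12 · (5292.00 − 432.000) = 405.000.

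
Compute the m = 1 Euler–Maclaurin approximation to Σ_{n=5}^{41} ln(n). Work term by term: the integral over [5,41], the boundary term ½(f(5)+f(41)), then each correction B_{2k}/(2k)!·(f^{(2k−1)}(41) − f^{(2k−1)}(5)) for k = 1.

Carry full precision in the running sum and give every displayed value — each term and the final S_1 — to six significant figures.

∫_5^41 ln(x) dx evaluates to 108.209.
½[f(5) + f(41)] = ½[1.60944 + 3.71357] = 2.66150.
Integral + boundary = 110.871.
Order-1 term: 1/12 · (0.0243902 − 0.200000) = -0.0146341.

S_1 ≈ 110.856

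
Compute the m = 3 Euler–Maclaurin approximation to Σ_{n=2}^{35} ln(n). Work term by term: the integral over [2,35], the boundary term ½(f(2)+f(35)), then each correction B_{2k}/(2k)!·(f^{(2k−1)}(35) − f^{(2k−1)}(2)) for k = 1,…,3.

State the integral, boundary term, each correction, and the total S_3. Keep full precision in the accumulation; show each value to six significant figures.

Integral: ∫_2^35 ln(x) dx = 90.0509.
Endpoint term: (f(2) + f(35))/2 = (0.693147 + 3.55535)/2 = 2.12425.
Running total after boundary: 92.1751.
k=1: B_{2}/(2)! × [f^{(1)}(35) − f^{(1)}(2)] = 1/12 × (0.0285714 − 0.500000) = -0.0392857.
Partial sum through k=1: 92.1358.
k=2: B_{4}/(4)! × [f^{(3)}(35) − f^{(3)}(2)] = −1/720 × (4.66472e-05 − 0.250000) = 0.000347157.
Partial sum through k=2: 92.1362.
k=3: B_{6}/(6)! × [f^{(5)}(35) − f^{(5)}(2)] = 1/30240 × (4.56952e-07 − 0.750000) = -2.48016e-05.

S_3 ≈ 92.1362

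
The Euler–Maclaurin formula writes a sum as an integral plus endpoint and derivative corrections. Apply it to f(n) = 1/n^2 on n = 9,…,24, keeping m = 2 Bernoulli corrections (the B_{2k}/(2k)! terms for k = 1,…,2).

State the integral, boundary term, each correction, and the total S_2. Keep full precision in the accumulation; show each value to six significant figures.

S_2 ≈ 0.0767013

Integral: ∫_9^24 1/x^2 dx = 0.0694444.
Endpoint term: (f(9) + f(24))/2 = (0.0123457 + 0.00173611)/2 = 0.00704090.
So far: 0.0764853.
Correction k=1: B_{2}/2! · (f^{(1)}(24) − f^{(1)}(9)) = 1/12 · (-0.000144676 − (-0.00274348)) = 0.000216567.
Partial sum through k=1: 0.0767019.
Correction k=2: B_{4}/4! · (f^{(3)}(24) − f^{(3)}(9)) = −1/720 · (-3.01408e-06 − (-0.000406442)) = -5.60317e-07.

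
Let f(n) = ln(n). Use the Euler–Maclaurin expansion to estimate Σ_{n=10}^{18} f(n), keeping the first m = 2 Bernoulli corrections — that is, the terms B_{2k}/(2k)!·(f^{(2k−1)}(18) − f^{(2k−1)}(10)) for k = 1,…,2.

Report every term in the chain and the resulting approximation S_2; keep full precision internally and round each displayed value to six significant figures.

S_2 ≈ 23.5936

Integral: ∫_10^18 ln(x) dx = 21.0008.
Endpoint term: (f(10) + f(18))/2 = (2.30259 + 2.89037)/2 = 2.59648.
Integral + boundary = 23.5973.
k=1: B_{2}/(2)! × [f^{(1)}(18) − f^{(1)}(10)] = 1/12 × (0.0555556 − 0.100000) = -0.00370370.
After k=1: 23.5936.
k=2: B_{4}/(4)! × [f^{(3)}(18) − f^{(3)}(10)] = −1/720 × (0.000342936 − 0.00200000) = 2.30148e-06.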